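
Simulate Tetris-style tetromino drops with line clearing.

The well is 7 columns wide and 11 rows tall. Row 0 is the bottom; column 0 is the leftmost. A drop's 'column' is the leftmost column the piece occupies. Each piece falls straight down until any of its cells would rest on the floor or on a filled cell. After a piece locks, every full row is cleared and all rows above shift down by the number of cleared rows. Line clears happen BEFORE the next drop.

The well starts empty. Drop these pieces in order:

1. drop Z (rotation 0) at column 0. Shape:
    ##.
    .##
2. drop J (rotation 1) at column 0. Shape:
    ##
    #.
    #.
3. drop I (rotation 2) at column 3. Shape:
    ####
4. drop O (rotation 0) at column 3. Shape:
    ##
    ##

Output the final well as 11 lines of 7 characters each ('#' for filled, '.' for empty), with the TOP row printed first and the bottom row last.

Drop 1: Z rot0 at col 0 lands with bottom-row=0; cleared 0 line(s) (total 0); column heights now [2 2 1 0 0 0 0], max=2
Drop 2: J rot1 at col 0 lands with bottom-row=2; cleared 0 line(s) (total 0); column heights now [5 5 1 0 0 0 0], max=5
Drop 3: I rot2 at col 3 lands with bottom-row=0; cleared 0 line(s) (total 0); column heights now [5 5 1 1 1 1 1], max=5
Drop 4: O rot0 at col 3 lands with bottom-row=1; cleared 0 line(s) (total 0); column heights now [5 5 1 3 3 1 1], max=5

Answer: .......
.......
.......
.......
.......
.......
##.....
#......
#..##..
##.##..
.######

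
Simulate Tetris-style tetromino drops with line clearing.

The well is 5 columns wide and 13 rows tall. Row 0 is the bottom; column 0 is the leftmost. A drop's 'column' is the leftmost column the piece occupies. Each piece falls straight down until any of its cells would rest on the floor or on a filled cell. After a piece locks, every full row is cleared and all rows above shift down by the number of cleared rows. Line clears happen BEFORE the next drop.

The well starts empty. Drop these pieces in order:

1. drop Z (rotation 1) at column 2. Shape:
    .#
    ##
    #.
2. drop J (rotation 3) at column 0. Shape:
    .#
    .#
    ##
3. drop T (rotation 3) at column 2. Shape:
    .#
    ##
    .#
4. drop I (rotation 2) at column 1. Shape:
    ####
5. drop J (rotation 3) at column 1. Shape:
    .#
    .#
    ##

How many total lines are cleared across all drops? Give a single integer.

Answer: 0

Derivation:
Drop 1: Z rot1 at col 2 lands with bottom-row=0; cleared 0 line(s) (total 0); column heights now [0 0 2 3 0], max=3
Drop 2: J rot3 at col 0 lands with bottom-row=0; cleared 0 line(s) (total 0); column heights now [1 3 2 3 0], max=3
Drop 3: T rot3 at col 2 lands with bottom-row=3; cleared 0 line(s) (total 0); column heights now [1 3 5 6 0], max=6
Drop 4: I rot2 at col 1 lands with bottom-row=6; cleared 0 line(s) (total 0); column heights now [1 7 7 7 7], max=7
Drop 5: J rot3 at col 1 lands with bottom-row=7; cleared 0 line(s) (total 0); column heights now [1 8 10 7 7], max=10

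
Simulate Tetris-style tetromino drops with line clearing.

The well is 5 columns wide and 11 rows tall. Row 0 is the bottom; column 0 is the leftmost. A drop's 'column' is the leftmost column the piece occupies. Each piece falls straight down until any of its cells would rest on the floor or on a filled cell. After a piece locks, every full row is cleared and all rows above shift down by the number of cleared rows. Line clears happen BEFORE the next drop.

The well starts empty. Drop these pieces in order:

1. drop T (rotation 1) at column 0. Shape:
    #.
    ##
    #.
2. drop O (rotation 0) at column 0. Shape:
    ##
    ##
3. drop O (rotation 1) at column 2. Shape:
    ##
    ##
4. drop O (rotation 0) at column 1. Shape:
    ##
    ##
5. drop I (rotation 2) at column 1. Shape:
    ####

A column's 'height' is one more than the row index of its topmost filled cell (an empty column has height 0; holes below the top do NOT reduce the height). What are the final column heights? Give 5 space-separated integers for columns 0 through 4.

Drop 1: T rot1 at col 0 lands with bottom-row=0; cleared 0 line(s) (total 0); column heights now [3 2 0 0 0], max=3
Drop 2: O rot0 at col 0 lands with bottom-row=3; cleared 0 line(s) (total 0); column heights now [5 5 0 0 0], max=5
Drop 3: O rot1 at col 2 lands with bottom-row=0; cleared 0 line(s) (total 0); column heights now [5 5 2 2 0], max=5
Drop 4: O rot0 at col 1 lands with bottom-row=5; cleared 0 line(s) (total 0); column heights now [5 7 7 2 0], max=7
Drop 5: I rot2 at col 1 lands with bottom-row=7; cleared 0 line(s) (total 0); column heights now [5 8 8 8 8], max=8

Answer: 5 8 8 8 8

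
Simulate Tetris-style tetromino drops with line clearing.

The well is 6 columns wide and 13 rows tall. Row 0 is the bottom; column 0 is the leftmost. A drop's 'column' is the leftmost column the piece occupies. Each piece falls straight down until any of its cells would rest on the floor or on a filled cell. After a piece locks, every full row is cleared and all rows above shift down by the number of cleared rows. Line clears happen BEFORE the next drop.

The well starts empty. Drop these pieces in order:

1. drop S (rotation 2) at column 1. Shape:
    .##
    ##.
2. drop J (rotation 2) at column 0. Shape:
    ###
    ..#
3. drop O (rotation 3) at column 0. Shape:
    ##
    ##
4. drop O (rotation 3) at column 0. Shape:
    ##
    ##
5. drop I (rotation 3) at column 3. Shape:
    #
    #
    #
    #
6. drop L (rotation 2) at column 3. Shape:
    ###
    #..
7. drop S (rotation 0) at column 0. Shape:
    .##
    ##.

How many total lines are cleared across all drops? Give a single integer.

Drop 1: S rot2 at col 1 lands with bottom-row=0; cleared 0 line(s) (total 0); column heights now [0 1 2 2 0 0], max=2
Drop 2: J rot2 at col 0 lands with bottom-row=2; cleared 0 line(s) (total 0); column heights now [4 4 4 2 0 0], max=4
Drop 3: O rot3 at col 0 lands with bottom-row=4; cleared 0 line(s) (total 0); column heights now [6 6 4 2 0 0], max=6
Drop 4: O rot3 at col 0 lands with bottom-row=6; cleared 0 line(s) (total 0); column heights now [8 8 4 2 0 0], max=8
Drop 5: I rot3 at col 3 lands with bottom-row=2; cleared 0 line(s) (total 0); column heights now [8 8 4 6 0 0], max=8
Drop 6: L rot2 at col 3 lands with bottom-row=6; cleared 0 line(s) (total 0); column heights now [8 8 4 8 8 8], max=8
Drop 7: S rot0 at col 0 lands with bottom-row=8; cleared 0 line(s) (total 0); column heights now [9 10 10 8 8 8], max=10

Answer: 0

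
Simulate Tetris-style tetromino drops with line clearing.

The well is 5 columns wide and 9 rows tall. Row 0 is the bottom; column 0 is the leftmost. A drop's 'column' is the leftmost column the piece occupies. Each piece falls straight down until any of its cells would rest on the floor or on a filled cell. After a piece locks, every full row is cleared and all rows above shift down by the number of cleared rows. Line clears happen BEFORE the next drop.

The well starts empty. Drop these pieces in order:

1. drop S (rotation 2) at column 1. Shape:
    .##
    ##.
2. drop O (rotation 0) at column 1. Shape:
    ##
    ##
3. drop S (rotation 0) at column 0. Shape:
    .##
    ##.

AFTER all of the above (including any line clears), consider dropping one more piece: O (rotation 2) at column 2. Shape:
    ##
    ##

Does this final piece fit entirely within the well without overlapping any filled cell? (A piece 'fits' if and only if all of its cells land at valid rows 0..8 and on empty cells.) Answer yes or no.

Drop 1: S rot2 at col 1 lands with bottom-row=0; cleared 0 line(s) (total 0); column heights now [0 1 2 2 0], max=2
Drop 2: O rot0 at col 1 lands with bottom-row=2; cleared 0 line(s) (total 0); column heights now [0 4 4 2 0], max=4
Drop 3: S rot0 at col 0 lands with bottom-row=4; cleared 0 line(s) (total 0); column heights now [5 6 6 2 0], max=6
Test piece O rot2 at col 2 (width 2): heights before test = [5 6 6 2 0]; fits = True

Answer: yes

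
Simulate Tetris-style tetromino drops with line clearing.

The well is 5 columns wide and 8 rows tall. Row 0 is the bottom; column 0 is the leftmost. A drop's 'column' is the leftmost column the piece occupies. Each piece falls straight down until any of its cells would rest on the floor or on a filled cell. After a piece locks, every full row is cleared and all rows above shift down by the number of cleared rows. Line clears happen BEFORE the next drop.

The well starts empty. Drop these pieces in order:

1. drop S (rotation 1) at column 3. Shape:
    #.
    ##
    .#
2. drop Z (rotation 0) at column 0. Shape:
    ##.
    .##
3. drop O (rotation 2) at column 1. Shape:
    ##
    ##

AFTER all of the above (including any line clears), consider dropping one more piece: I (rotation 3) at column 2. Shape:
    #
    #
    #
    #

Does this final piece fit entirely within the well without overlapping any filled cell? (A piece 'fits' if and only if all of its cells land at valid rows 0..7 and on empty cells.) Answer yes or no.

Drop 1: S rot1 at col 3 lands with bottom-row=0; cleared 0 line(s) (total 0); column heights now [0 0 0 3 2], max=3
Drop 2: Z rot0 at col 0 lands with bottom-row=0; cleared 0 line(s) (total 0); column heights now [2 2 1 3 2], max=3
Drop 3: O rot2 at col 1 lands with bottom-row=2; cleared 0 line(s) (total 0); column heights now [2 4 4 3 2], max=4
Test piece I rot3 at col 2 (width 1): heights before test = [2 4 4 3 2]; fits = True

Answer: yes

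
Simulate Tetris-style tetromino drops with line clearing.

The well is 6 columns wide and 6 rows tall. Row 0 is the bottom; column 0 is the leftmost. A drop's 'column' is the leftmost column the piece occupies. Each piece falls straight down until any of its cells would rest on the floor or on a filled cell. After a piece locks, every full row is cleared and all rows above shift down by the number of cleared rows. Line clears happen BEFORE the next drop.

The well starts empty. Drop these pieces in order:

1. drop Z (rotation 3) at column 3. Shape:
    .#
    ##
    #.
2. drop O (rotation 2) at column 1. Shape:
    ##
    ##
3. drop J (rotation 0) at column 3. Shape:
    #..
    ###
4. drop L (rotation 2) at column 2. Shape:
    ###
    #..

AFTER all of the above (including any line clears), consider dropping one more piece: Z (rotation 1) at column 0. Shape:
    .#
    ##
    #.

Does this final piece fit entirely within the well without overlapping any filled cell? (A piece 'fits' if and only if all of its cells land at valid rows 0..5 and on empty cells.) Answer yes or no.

Drop 1: Z rot3 at col 3 lands with bottom-row=0; cleared 0 line(s) (total 0); column heights now [0 0 0 2 3 0], max=3
Drop 2: O rot2 at col 1 lands with bottom-row=0; cleared 0 line(s) (total 0); column heights now [0 2 2 2 3 0], max=3
Drop 3: J rot0 at col 3 lands with bottom-row=3; cleared 0 line(s) (total 0); column heights now [0 2 2 5 4 4], max=5
Drop 4: L rot2 at col 2 lands with bottom-row=4; cleared 0 line(s) (total 0); column heights now [0 2 6 6 6 4], max=6
Test piece Z rot1 at col 0 (width 2): heights before test = [0 2 6 6 6 4]; fits = True

Answer: yes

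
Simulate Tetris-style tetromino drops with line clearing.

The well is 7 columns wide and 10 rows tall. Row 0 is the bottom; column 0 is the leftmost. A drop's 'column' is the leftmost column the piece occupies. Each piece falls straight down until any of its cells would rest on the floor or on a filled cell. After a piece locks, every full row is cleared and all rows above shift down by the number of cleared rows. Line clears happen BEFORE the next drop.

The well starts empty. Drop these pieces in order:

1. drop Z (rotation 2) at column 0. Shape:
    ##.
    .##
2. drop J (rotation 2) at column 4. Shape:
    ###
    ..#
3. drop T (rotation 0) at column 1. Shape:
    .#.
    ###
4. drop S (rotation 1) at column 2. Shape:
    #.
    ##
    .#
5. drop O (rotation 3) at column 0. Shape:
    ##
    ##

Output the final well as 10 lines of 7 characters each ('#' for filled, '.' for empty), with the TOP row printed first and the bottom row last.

Drop 1: Z rot2 at col 0 lands with bottom-row=0; cleared 0 line(s) (total 0); column heights now [2 2 1 0 0 0 0], max=2
Drop 2: J rot2 at col 4 lands with bottom-row=0; cleared 0 line(s) (total 0); column heights now [2 2 1 0 2 2 2], max=2
Drop 3: T rot0 at col 1 lands with bottom-row=2; cleared 0 line(s) (total 0); column heights now [2 3 4 3 2 2 2], max=4
Drop 4: S rot1 at col 2 lands with bottom-row=3; cleared 0 line(s) (total 0); column heights now [2 3 6 5 2 2 2], max=6
Drop 5: O rot3 at col 0 lands with bottom-row=3; cleared 0 line(s) (total 0); column heights now [5 5 6 5 2 2 2], max=6

Answer: .......
.......
.......
.......
..#....
####...
####...
.###...
##..###
.##...#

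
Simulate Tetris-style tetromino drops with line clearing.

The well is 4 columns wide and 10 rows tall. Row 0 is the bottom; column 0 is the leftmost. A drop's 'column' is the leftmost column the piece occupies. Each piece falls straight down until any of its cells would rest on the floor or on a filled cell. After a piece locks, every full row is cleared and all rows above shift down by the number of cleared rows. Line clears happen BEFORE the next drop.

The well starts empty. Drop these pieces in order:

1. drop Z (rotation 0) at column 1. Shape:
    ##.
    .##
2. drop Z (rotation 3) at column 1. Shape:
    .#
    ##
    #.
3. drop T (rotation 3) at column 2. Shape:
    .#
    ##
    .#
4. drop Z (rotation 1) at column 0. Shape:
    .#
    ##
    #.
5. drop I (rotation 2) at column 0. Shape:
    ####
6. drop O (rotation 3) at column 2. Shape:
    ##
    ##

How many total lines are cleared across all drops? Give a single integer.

Drop 1: Z rot0 at col 1 lands with bottom-row=0; cleared 0 line(s) (total 0); column heights now [0 2 2 1], max=2
Drop 2: Z rot3 at col 1 lands with bottom-row=2; cleared 0 line(s) (total 0); column heights now [0 4 5 1], max=5
Drop 3: T rot3 at col 2 lands with bottom-row=4; cleared 0 line(s) (total 0); column heights now [0 4 6 7], max=7
Drop 4: Z rot1 at col 0 lands with bottom-row=3; cleared 1 line(s) (total 1); column heights now [4 5 5 6], max=6
Drop 5: I rot2 at col 0 lands with bottom-row=6; cleared 1 line(s) (total 2); column heights now [4 5 5 6], max=6
Drop 6: O rot3 at col 2 lands with bottom-row=6; cleared 0 line(s) (total 2); column heights now [4 5 8 8], max=8

Answer: 2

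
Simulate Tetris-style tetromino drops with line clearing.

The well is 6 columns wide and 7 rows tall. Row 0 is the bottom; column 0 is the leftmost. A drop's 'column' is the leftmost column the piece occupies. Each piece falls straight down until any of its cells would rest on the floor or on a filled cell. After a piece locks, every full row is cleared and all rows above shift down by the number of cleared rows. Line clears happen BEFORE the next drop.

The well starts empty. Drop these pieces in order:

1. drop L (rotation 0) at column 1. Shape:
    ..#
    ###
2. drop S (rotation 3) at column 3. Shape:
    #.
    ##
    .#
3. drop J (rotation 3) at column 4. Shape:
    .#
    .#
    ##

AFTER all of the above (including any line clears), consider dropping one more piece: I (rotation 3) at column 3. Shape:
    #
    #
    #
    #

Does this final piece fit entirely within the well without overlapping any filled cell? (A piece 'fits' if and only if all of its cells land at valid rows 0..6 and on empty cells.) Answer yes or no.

Answer: no

Derivation:
Drop 1: L rot0 at col 1 lands with bottom-row=0; cleared 0 line(s) (total 0); column heights now [0 1 1 2 0 0], max=2
Drop 2: S rot3 at col 3 lands with bottom-row=1; cleared 0 line(s) (total 0); column heights now [0 1 1 4 3 0], max=4
Drop 3: J rot3 at col 4 lands with bottom-row=3; cleared 0 line(s) (total 0); column heights now [0 1 1 4 4 6], max=6
Test piece I rot3 at col 3 (width 1): heights before test = [0 1 1 4 4 6]; fits = False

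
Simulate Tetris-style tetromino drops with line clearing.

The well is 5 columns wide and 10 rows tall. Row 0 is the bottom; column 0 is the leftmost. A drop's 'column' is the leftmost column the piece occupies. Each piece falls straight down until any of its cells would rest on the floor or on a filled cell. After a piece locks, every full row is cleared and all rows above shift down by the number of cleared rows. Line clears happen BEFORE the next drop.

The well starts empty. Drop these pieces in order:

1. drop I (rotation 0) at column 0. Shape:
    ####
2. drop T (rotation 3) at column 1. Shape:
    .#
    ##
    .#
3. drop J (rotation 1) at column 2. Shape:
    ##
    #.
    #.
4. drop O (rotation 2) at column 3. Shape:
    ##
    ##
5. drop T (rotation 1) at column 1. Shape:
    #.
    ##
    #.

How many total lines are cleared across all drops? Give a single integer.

Drop 1: I rot0 at col 0 lands with bottom-row=0; cleared 0 line(s) (total 0); column heights now [1 1 1 1 0], max=1
Drop 2: T rot3 at col 1 lands with bottom-row=1; cleared 0 line(s) (total 0); column heights now [1 3 4 1 0], max=4
Drop 3: J rot1 at col 2 lands with bottom-row=4; cleared 0 line(s) (total 0); column heights now [1 3 7 7 0], max=7
Drop 4: O rot2 at col 3 lands with bottom-row=7; cleared 0 line(s) (total 0); column heights now [1 3 7 9 9], max=9
Drop 5: T rot1 at col 1 lands with bottom-row=6; cleared 0 line(s) (total 0); column heights now [1 9 8 9 9], max=9

Answer: 0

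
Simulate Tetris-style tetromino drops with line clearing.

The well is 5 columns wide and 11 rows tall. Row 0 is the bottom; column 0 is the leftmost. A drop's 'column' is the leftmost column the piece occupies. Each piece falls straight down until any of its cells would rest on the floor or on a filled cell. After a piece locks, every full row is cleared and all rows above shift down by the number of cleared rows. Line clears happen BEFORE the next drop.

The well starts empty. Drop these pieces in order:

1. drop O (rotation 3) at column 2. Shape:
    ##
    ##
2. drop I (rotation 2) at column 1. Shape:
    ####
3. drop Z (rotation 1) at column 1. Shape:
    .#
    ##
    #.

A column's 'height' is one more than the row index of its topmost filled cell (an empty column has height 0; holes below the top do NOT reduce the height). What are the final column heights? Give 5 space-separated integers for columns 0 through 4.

Drop 1: O rot3 at col 2 lands with bottom-row=0; cleared 0 line(s) (total 0); column heights now [0 0 2 2 0], max=2
Drop 2: I rot2 at col 1 lands with bottom-row=2; cleared 0 line(s) (total 0); column heights now [0 3 3 3 3], max=3
Drop 3: Z rot1 at col 1 lands with bottom-row=3; cleared 0 line(s) (total 0); column heights now [0 5 6 3 3], max=6

Answer: 0 5 6 3 3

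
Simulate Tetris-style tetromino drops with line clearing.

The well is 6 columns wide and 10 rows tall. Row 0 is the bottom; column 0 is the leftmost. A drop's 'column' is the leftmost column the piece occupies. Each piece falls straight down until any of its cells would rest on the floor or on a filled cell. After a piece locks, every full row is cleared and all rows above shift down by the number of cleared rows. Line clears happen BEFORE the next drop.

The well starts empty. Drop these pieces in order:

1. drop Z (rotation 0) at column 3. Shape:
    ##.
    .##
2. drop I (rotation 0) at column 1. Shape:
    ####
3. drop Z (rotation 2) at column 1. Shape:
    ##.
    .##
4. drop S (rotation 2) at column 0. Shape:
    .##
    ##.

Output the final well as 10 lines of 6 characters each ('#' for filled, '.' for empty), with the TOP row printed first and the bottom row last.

Drop 1: Z rot0 at col 3 lands with bottom-row=0; cleared 0 line(s) (total 0); column heights now [0 0 0 2 2 1], max=2
Drop 2: I rot0 at col 1 lands with bottom-row=2; cleared 0 line(s) (total 0); column heights now [0 3 3 3 3 1], max=3
Drop 3: Z rot2 at col 1 lands with bottom-row=3; cleared 0 line(s) (total 0); column heights now [0 5 5 4 3 1], max=5
Drop 4: S rot2 at col 0 lands with bottom-row=5; cleared 0 line(s) (total 0); column heights now [6 7 7 4 3 1], max=7

Answer: ......
......
......
.##...
##....
.##...
..##..
.####.
...##.
....##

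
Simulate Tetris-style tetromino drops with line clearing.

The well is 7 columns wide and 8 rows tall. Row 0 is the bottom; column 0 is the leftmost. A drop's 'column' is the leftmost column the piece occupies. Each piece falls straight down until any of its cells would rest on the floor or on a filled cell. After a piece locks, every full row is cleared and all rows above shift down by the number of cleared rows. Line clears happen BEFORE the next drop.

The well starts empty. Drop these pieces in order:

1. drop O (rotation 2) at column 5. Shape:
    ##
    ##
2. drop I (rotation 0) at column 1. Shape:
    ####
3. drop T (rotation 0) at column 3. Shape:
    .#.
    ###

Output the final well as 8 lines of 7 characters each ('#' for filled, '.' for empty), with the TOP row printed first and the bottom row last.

Drop 1: O rot2 at col 5 lands with bottom-row=0; cleared 0 line(s) (total 0); column heights now [0 0 0 0 0 2 2], max=2
Drop 2: I rot0 at col 1 lands with bottom-row=0; cleared 0 line(s) (total 0); column heights now [0 1 1 1 1 2 2], max=2
Drop 3: T rot0 at col 3 lands with bottom-row=2; cleared 0 line(s) (total 0); column heights now [0 1 1 3 4 3 2], max=4

Answer: .......
.......
.......
.......
....#..
...###.
.....##
.######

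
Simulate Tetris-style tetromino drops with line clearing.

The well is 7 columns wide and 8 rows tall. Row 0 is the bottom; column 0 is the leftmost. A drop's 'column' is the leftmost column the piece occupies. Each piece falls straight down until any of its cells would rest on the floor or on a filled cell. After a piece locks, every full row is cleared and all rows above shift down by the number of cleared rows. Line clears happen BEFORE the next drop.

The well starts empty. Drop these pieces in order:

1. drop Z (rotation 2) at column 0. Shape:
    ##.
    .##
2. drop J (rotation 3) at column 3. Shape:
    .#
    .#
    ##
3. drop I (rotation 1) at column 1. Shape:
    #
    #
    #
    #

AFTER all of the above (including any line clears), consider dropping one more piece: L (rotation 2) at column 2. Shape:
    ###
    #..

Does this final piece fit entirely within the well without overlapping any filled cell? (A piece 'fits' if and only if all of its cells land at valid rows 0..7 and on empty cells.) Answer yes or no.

Drop 1: Z rot2 at col 0 lands with bottom-row=0; cleared 0 line(s) (total 0); column heights now [2 2 1 0 0 0 0], max=2
Drop 2: J rot3 at col 3 lands with bottom-row=0; cleared 0 line(s) (total 0); column heights now [2 2 1 1 3 0 0], max=3
Drop 3: I rot1 at col 1 lands with bottom-row=2; cleared 0 line(s) (total 0); column heights now [2 6 1 1 3 0 0], max=6
Test piece L rot2 at col 2 (width 3): heights before test = [2 6 1 1 3 0 0]; fits = True

Answer: yes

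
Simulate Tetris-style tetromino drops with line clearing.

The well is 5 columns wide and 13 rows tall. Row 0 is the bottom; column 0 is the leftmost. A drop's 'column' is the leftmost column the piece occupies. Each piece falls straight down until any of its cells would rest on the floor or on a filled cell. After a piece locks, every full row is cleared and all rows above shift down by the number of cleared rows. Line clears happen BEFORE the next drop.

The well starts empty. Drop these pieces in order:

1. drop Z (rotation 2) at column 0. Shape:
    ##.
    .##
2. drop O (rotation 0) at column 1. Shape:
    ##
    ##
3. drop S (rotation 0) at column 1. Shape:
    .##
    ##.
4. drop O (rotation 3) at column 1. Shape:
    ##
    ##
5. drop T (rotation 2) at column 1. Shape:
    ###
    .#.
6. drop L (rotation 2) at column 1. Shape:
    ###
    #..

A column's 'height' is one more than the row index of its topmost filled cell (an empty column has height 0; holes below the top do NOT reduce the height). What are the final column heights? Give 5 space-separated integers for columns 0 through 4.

Drop 1: Z rot2 at col 0 lands with bottom-row=0; cleared 0 line(s) (total 0); column heights now [2 2 1 0 0], max=2
Drop 2: O rot0 at col 1 lands with bottom-row=2; cleared 0 line(s) (total 0); column heights now [2 4 4 0 0], max=4
Drop 3: S rot0 at col 1 lands with bottom-row=4; cleared 0 line(s) (total 0); column heights now [2 5 6 6 0], max=6
Drop 4: O rot3 at col 1 lands with bottom-row=6; cleared 0 line(s) (total 0); column heights now [2 8 8 6 0], max=8
Drop 5: T rot2 at col 1 lands with bottom-row=8; cleared 0 line(s) (total 0); column heights now [2 10 10 10 0], max=10
Drop 6: L rot2 at col 1 lands with bottom-row=10; cleared 0 line(s) (total 0); column heights now [2 12 12 12 0], max=12

Answer: 2 12 12 12 0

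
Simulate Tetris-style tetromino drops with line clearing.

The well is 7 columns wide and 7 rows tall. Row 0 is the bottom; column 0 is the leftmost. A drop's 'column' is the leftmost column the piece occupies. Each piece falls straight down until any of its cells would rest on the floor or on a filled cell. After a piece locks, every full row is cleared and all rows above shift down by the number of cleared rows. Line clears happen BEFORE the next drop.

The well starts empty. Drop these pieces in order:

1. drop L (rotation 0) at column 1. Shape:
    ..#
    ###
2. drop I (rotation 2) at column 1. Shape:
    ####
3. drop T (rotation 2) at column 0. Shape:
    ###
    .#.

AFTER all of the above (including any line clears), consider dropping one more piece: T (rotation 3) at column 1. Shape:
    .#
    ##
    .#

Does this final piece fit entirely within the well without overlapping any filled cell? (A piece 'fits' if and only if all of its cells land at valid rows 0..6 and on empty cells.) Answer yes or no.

Drop 1: L rot0 at col 1 lands with bottom-row=0; cleared 0 line(s) (total 0); column heights now [0 1 1 2 0 0 0], max=2
Drop 2: I rot2 at col 1 lands with bottom-row=2; cleared 0 line(s) (total 0); column heights now [0 3 3 3 3 0 0], max=3
Drop 3: T rot2 at col 0 lands with bottom-row=3; cleared 0 line(s) (total 0); column heights now [5 5 5 3 3 0 0], max=5
Test piece T rot3 at col 1 (width 2): heights before test = [5 5 5 3 3 0 0]; fits = False

Answer: no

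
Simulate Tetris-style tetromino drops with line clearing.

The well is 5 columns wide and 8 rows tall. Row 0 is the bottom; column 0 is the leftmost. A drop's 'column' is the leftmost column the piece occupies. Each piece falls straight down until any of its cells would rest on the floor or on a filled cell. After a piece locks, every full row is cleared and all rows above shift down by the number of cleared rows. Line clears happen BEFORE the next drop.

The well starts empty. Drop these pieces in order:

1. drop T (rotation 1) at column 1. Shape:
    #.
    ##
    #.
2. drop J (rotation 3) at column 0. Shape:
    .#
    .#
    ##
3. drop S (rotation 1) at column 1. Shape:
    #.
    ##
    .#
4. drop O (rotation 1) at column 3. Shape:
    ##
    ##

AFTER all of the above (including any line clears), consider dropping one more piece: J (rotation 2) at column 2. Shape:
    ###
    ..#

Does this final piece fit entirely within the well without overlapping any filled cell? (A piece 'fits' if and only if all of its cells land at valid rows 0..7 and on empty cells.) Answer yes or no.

Drop 1: T rot1 at col 1 lands with bottom-row=0; cleared 0 line(s) (total 0); column heights now [0 3 2 0 0], max=3
Drop 2: J rot3 at col 0 lands with bottom-row=3; cleared 0 line(s) (total 0); column heights now [4 6 2 0 0], max=6
Drop 3: S rot1 at col 1 lands with bottom-row=5; cleared 0 line(s) (total 0); column heights now [4 8 7 0 0], max=8
Drop 4: O rot1 at col 3 lands with bottom-row=0; cleared 0 line(s) (total 0); column heights now [4 8 7 2 2], max=8
Test piece J rot2 at col 2 (width 3): heights before test = [4 8 7 2 2]; fits = True

Answer: yes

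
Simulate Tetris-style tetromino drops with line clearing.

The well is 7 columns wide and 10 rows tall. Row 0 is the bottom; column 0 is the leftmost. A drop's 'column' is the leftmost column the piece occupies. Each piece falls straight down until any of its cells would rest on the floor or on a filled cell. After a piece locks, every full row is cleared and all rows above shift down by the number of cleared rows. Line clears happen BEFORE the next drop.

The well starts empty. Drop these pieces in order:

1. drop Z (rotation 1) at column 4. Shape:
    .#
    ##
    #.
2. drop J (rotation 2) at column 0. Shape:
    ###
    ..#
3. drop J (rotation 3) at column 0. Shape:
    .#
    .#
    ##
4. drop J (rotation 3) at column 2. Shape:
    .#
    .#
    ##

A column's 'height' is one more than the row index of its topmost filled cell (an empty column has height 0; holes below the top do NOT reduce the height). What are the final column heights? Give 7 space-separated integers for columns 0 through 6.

Drop 1: Z rot1 at col 4 lands with bottom-row=0; cleared 0 line(s) (total 0); column heights now [0 0 0 0 2 3 0], max=3
Drop 2: J rot2 at col 0 lands with bottom-row=0; cleared 0 line(s) (total 0); column heights now [2 2 2 0 2 3 0], max=3
Drop 3: J rot3 at col 0 lands with bottom-row=2; cleared 0 line(s) (total 0); column heights now [3 5 2 0 2 3 0], max=5
Drop 4: J rot3 at col 2 lands with bottom-row=2; cleared 0 line(s) (total 0); column heights now [3 5 3 5 2 3 0], max=5

Answer: 3 5 3 5 2 3 0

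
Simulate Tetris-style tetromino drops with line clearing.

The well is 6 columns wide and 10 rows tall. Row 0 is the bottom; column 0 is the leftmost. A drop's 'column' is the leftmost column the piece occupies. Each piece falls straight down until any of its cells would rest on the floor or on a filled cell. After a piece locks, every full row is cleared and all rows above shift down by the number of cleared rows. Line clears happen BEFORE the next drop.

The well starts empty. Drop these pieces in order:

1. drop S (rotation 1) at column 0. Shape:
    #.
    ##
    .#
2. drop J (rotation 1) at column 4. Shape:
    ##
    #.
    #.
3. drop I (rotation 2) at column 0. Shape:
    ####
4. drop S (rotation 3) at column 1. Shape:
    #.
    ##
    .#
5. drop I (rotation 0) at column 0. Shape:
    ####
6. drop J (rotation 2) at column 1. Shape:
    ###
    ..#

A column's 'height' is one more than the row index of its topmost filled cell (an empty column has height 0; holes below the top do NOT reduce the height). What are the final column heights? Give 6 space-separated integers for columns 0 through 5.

Answer: 8 10 10 10 3 3

Derivation:
Drop 1: S rot1 at col 0 lands with bottom-row=0; cleared 0 line(s) (total 0); column heights now [3 2 0 0 0 0], max=3
Drop 2: J rot1 at col 4 lands with bottom-row=0; cleared 0 line(s) (total 0); column heights now [3 2 0 0 3 3], max=3
Drop 3: I rot2 at col 0 lands with bottom-row=3; cleared 0 line(s) (total 0); column heights now [4 4 4 4 3 3], max=4
Drop 4: S rot3 at col 1 lands with bottom-row=4; cleared 0 line(s) (total 0); column heights now [4 7 6 4 3 3], max=7
Drop 5: I rot0 at col 0 lands with bottom-row=7; cleared 0 line(s) (total 0); column heights now [8 8 8 8 3 3], max=8
Drop 6: J rot2 at col 1 lands with bottom-row=8; cleared 0 line(s) (total 0); column heights now [8 10 10 10 3 3], max=10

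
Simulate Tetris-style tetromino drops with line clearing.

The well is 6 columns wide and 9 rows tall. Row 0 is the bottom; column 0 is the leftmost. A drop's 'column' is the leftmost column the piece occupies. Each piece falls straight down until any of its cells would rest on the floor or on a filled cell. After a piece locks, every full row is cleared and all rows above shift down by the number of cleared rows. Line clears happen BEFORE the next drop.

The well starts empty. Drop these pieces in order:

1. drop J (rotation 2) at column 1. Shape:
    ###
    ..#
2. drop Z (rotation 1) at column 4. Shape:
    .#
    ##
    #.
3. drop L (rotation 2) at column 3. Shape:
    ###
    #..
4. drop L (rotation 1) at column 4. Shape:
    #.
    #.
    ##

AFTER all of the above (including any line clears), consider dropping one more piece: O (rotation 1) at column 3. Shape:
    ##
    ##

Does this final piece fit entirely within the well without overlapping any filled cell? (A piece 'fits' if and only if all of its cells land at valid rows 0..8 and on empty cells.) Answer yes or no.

Drop 1: J rot2 at col 1 lands with bottom-row=0; cleared 0 line(s) (total 0); column heights now [0 2 2 2 0 0], max=2
Drop 2: Z rot1 at col 4 lands with bottom-row=0; cleared 0 line(s) (total 0); column heights now [0 2 2 2 2 3], max=3
Drop 3: L rot2 at col 3 lands with bottom-row=2; cleared 0 line(s) (total 0); column heights now [0 2 2 4 4 4], max=4
Drop 4: L rot1 at col 4 lands with bottom-row=4; cleared 0 line(s) (total 0); column heights now [0 2 2 4 7 5], max=7
Test piece O rot1 at col 3 (width 2): heights before test = [0 2 2 4 7 5]; fits = True

Answer: yes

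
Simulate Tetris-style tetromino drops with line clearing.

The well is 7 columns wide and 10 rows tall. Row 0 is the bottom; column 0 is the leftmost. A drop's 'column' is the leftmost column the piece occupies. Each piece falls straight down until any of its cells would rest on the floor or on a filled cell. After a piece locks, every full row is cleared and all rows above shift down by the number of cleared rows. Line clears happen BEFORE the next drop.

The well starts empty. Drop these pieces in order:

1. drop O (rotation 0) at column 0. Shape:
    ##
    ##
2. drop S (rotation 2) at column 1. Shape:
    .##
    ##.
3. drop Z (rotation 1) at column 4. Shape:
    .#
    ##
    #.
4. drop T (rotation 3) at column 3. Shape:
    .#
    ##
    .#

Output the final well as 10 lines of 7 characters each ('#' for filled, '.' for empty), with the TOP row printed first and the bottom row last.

Drop 1: O rot0 at col 0 lands with bottom-row=0; cleared 0 line(s) (total 0); column heights now [2 2 0 0 0 0 0], max=2
Drop 2: S rot2 at col 1 lands with bottom-row=2; cleared 0 line(s) (total 0); column heights now [2 3 4 4 0 0 0], max=4
Drop 3: Z rot1 at col 4 lands with bottom-row=0; cleared 0 line(s) (total 0); column heights now [2 3 4 4 2 3 0], max=4
Drop 4: T rot3 at col 3 lands with bottom-row=3; cleared 0 line(s) (total 0); column heights now [2 3 4 5 6 3 0], max=6

Answer: .......
.......
.......
.......
....#..
...##..
..###..
.##..#.
##..##.
##..#..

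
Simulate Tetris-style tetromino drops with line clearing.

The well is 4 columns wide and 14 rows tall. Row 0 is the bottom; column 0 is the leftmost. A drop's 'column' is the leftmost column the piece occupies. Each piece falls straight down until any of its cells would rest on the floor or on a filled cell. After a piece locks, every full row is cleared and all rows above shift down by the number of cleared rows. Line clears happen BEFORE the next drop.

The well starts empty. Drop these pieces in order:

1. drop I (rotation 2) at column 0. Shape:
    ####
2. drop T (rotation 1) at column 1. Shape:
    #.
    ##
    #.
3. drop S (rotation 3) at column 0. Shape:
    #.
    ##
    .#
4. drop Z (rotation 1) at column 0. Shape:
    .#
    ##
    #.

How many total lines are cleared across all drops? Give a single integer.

Drop 1: I rot2 at col 0 lands with bottom-row=0; cleared 1 line(s) (total 1); column heights now [0 0 0 0], max=0
Drop 2: T rot1 at col 1 lands with bottom-row=0; cleared 0 line(s) (total 1); column heights now [0 3 2 0], max=3
Drop 3: S rot3 at col 0 lands with bottom-row=3; cleared 0 line(s) (total 1); column heights now [6 5 2 0], max=6
Drop 4: Z rot1 at col 0 lands with bottom-row=6; cleared 0 line(s) (total 1); column heights now [8 9 2 0], max=9

Answer: 1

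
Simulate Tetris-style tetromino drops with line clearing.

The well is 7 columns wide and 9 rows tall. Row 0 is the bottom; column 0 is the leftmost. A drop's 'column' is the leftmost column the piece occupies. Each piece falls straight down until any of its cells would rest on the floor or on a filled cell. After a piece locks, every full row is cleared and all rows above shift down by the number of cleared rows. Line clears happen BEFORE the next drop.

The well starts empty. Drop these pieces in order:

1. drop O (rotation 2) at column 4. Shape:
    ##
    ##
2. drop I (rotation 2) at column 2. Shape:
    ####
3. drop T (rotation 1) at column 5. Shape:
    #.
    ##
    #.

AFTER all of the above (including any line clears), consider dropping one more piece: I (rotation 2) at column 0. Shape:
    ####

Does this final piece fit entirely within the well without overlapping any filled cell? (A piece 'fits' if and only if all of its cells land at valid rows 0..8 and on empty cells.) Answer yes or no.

Answer: yes

Derivation:
Drop 1: O rot2 at col 4 lands with bottom-row=0; cleared 0 line(s) (total 0); column heights now [0 0 0 0 2 2 0], max=2
Drop 2: I rot2 at col 2 lands with bottom-row=2; cleared 0 line(s) (total 0); column heights now [0 0 3 3 3 3 0], max=3
Drop 3: T rot1 at col 5 lands with bottom-row=3; cleared 0 line(s) (total 0); column heights now [0 0 3 3 3 6 5], max=6
Test piece I rot2 at col 0 (width 4): heights before test = [0 0 3 3 3 6 5]; fits = True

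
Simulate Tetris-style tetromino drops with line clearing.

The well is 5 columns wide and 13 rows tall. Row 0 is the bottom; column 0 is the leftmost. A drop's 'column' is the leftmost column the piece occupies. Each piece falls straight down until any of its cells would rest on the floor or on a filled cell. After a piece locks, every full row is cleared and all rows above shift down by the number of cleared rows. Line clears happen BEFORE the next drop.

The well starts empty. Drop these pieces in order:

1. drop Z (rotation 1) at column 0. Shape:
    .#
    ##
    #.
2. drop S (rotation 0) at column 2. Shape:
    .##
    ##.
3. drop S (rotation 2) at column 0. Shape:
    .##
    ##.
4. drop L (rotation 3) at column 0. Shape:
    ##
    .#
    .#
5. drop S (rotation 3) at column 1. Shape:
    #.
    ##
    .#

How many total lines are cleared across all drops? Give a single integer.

Answer: 0

Derivation:
Drop 1: Z rot1 at col 0 lands with bottom-row=0; cleared 0 line(s) (total 0); column heights now [2 3 0 0 0], max=3
Drop 2: S rot0 at col 2 lands with bottom-row=0; cleared 0 line(s) (total 0); column heights now [2 3 1 2 2], max=3
Drop 3: S rot2 at col 0 lands with bottom-row=3; cleared 0 line(s) (total 0); column heights now [4 5 5 2 2], max=5
Drop 4: L rot3 at col 0 lands with bottom-row=5; cleared 0 line(s) (total 0); column heights now [8 8 5 2 2], max=8
Drop 5: S rot3 at col 1 lands with bottom-row=7; cleared 0 line(s) (total 0); column heights now [8 10 9 2 2], max=10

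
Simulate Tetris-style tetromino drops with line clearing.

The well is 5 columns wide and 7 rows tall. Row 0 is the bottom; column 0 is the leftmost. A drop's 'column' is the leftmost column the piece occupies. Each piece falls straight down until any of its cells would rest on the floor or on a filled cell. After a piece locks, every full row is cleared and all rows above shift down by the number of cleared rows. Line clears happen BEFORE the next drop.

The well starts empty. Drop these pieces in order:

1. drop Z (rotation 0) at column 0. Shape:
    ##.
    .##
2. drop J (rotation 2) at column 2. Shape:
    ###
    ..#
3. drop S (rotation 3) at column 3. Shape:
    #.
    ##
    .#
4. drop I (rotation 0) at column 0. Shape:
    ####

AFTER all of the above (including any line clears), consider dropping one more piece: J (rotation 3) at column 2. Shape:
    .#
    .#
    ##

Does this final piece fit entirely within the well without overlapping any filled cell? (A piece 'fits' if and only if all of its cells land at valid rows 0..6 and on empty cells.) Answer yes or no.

Answer: no

Derivation:
Drop 1: Z rot0 at col 0 lands with bottom-row=0; cleared 0 line(s) (total 0); column heights now [2 2 1 0 0], max=2
Drop 2: J rot2 at col 2 lands with bottom-row=0; cleared 1 line(s) (total 1); column heights now [0 1 1 0 1], max=1
Drop 3: S rot3 at col 3 lands with bottom-row=1; cleared 0 line(s) (total 1); column heights now [0 1 1 4 3], max=4
Drop 4: I rot0 at col 0 lands with bottom-row=4; cleared 0 line(s) (total 1); column heights now [5 5 5 5 3], max=5
Test piece J rot3 at col 2 (width 2): heights before test = [5 5 5 5 3]; fits = False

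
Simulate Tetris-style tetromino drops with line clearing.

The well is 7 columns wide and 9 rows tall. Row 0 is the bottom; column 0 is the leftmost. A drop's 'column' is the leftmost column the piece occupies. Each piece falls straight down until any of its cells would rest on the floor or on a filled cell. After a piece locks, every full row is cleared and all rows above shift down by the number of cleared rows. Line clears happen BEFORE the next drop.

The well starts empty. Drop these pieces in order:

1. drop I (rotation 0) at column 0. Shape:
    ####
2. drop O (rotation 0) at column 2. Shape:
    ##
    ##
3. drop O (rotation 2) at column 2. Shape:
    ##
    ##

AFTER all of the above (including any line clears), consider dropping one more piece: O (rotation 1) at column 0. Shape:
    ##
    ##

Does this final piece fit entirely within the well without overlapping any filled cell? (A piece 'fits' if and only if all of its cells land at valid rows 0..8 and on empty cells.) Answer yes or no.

Drop 1: I rot0 at col 0 lands with bottom-row=0; cleared 0 line(s) (total 0); column heights now [1 1 1 1 0 0 0], max=1
Drop 2: O rot0 at col 2 lands with bottom-row=1; cleared 0 line(s) (total 0); column heights now [1 1 3 3 0 0 0], max=3
Drop 3: O rot2 at col 2 lands with bottom-row=3; cleared 0 line(s) (total 0); column heights now [1 1 5 5 0 0 0], max=5
Test piece O rot1 at col 0 (width 2): heights before test = [1 1 5 5 0 0 0]; fits = True

Answer: yes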